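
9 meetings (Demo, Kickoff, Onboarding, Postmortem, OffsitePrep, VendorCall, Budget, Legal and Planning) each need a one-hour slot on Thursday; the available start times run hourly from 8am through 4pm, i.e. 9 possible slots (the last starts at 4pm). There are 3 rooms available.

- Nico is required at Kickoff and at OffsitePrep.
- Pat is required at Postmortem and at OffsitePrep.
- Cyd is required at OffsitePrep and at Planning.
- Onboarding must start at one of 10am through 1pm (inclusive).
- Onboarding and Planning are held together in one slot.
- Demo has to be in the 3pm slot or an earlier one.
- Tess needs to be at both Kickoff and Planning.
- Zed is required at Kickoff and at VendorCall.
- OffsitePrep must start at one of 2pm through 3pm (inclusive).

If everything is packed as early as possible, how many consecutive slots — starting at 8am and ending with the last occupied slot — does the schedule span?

7 slots

With at most 3 per slot and 9 meetings, at least 3 slots are needed.
OffsitePrep can't be placed before 2pm — that is slot 7 counting from 8am — so the schedule must run through at least 7 slots.
7 works (last occupied slot: 2pm): for example Demo -> 8am; VendorCall -> 9am; Kickoff -> 8am; Onboarding -> 10am; Budget -> 9am; Planning -> 10am; Legal -> 9am; OffsitePrep -> 2pm; Postmortem -> 8am.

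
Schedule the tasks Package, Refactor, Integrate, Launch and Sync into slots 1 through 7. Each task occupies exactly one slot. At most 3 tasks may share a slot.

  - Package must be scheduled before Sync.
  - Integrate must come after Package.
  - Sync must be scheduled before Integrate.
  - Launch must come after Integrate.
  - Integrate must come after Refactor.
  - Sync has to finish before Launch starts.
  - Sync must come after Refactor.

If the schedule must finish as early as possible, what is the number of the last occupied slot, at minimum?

slot 4

The precedence chain requires at least 4 distinct slots.
With at most 3 per slot and 5 tasks, at least 2 slots are needed.
4 works (last occupied slot: 4): for example Launch -> 4, Sync -> 2, Integrate -> 3, Package -> 1, Refactor -> 1.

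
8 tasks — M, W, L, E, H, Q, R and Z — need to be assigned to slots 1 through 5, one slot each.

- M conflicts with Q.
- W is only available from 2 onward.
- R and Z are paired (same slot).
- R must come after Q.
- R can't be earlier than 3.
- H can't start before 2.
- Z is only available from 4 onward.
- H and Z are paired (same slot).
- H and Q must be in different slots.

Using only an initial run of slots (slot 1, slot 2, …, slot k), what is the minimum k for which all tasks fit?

4 slots

The precedence chain requires at least 2 distinct slots.
Z can't be placed before 4, so the schedule must run through at least slot 4.
4 works (last occupied slot: 4): for example W in 2; R in 4; H in 4; Q in 1; Z in 4; E in 1; M in 2; L in 1.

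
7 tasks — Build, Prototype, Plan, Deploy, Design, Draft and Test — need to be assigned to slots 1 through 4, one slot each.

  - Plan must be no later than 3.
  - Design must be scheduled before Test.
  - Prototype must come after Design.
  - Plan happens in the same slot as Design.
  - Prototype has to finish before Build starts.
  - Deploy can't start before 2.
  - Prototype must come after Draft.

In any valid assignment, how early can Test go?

Precedence pushes Test to at least 2.
Test at 2 is achievable: Deploy=2, Draft=1, Plan=1, Build=3, Prototype=2, Design=1, Test=2.

2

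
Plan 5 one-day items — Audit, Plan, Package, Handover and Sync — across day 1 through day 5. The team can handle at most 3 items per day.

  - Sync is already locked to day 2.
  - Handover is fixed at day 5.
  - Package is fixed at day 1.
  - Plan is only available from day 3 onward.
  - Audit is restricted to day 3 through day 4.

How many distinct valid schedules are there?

6

Splitting on Audit: it can be day 3 (3), day 4 (3). Listing each branch's schedules as (Plan, Package, Handover, Sync) by day number:
Audit=day 3: (3,1,5,2) (4,1,5,2) (5,1,5,2) — 3.
Audit=day 4: (3,1,5,2) (4,1,5,2) (5,1,5,2) — 3.
Summing: 3 + 3 = 6.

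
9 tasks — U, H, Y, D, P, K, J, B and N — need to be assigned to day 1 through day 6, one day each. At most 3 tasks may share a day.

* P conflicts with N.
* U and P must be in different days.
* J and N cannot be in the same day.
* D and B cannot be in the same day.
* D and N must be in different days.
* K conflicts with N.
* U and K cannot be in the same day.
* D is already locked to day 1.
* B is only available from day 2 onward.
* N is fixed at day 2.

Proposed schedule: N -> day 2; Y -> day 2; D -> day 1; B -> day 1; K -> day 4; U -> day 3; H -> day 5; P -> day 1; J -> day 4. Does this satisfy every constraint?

D is already locked to day 1 — holds.
J and N cannot be in the same day — holds.
P conflicts with N — holds.
D and B cannot be in the same day — violated.
B is only available from day 2 onward — violated.
K conflicts with N — holds.
U and K cannot be in the same day — holds.
D and N must be in different days — holds.
U and P must be in different days — holds.
At most 3 tasks may share a day — holds.
N is fixed at day 2 — holds.

Invalid. B is only available from day 2 onward.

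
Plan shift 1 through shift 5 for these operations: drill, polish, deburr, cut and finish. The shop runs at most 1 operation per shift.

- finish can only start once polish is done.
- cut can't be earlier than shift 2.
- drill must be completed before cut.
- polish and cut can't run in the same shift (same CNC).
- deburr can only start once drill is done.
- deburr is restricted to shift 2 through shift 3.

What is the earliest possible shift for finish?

Precedence pushes finish to at least shift 2.
finish at shift 4 is achievable: polish in shift 3; deburr in shift 2; drill in shift 1; cut in shift 5; finish in shift 4.
Nothing earlier works — the conflict and capacity constraints rule out every shift before shift 4.

shift 4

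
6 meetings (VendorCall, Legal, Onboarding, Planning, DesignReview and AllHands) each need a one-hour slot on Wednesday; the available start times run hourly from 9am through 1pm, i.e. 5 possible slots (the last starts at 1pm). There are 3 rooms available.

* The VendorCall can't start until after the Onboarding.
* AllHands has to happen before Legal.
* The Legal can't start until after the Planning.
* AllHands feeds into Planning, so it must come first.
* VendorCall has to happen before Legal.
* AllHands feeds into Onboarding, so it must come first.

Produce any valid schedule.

VendorCall in 11am; Legal in 12pm; DesignReview in 9am; AllHands in 9am; Onboarding in 10am; Planning in 10am

Checking: VendorCall(11am) before Legal(12pm); Onboarding(10am) before VendorCall(11am); AllHands(9am) before Onboarding(10am); Planning(10am) before Legal(12pm); AllHands(9am) before Planning(10am); AllHands(9am) before Legal(12pm); max 2 per slot (cap 3).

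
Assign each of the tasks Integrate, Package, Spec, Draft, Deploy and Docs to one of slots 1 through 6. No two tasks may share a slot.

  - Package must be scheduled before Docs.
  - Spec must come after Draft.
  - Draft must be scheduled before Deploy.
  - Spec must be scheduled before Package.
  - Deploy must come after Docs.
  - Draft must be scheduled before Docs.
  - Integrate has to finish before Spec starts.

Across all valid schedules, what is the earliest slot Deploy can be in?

6

Precedence pushes Deploy to at least 5.
Deploy at 6 is achievable: Deploy -> 6; Draft -> 1; Package -> 4; Integrate -> 2; Docs -> 5; Spec -> 3.
Nothing earlier works — the capacity limit rule out every slot before 6.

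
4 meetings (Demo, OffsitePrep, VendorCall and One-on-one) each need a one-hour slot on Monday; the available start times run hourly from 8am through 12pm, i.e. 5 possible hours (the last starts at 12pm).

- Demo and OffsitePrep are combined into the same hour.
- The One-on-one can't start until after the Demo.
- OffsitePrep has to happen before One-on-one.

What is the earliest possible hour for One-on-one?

9am

Precedence pushes One-on-one to at least 9am.
One-on-one at 9am is achievable: One-on-one -> 9am, VendorCall -> 8am, OffsitePrep -> 8am, Demo -> 8am.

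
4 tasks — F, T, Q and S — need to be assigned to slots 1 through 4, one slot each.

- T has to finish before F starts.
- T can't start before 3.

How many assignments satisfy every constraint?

16

Splitting on Q: it can be 1 (4), 2 (4), 3 (4), 4 (4). Listing each branch's schedules as (F, T, S):
Q=1: (4,3,1) (4,3,2) (4,3,3) (4,3,4) — 4.
Q=2: (4,3,1) (4,3,2) (4,3,3) (4,3,4) — 4.
Q=3: (4,3,1) (4,3,2) (4,3,3) (4,3,4) — 4.
Q=4: (4,3,1) (4,3,2) (4,3,3) (4,3,4) — 4.
Summing: 4 + 4 + 4 + 4 = 16.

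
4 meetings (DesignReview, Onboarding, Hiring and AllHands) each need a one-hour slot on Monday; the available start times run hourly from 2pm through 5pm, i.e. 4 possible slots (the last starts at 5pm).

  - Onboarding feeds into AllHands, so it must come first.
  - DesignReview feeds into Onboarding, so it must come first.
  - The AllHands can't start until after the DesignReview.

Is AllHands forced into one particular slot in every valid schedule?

No

AllHands can be 4pm (e.g. Onboarding -> 3pm, AllHands -> 4pm, Hiring -> 2pm, DesignReview -> 2pm) or 5pm (e.g. Hiring=2pm, AllHands=5pm, Onboarding=3pm, DesignReview=2pm).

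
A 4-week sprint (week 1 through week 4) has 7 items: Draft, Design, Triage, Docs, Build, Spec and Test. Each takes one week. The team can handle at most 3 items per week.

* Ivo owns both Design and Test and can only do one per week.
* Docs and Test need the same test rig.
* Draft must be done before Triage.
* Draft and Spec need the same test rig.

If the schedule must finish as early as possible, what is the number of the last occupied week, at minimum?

3

The precedence chain requires at least 2 distinct weeks.
With at most 3 per week and 7 work items, at least 3 weeks are needed.
3 works (last occupied week: week 3): for example Build=week 2; Triage=week 2; Docs=week 1; Test=week 3; Design=week 1; Draft=week 1; Spec=week 2.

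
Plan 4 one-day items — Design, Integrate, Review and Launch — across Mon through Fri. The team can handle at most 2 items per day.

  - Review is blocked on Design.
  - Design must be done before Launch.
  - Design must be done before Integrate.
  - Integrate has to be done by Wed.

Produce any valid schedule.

Launch=Wed, Review=Tue, Integrate=Tue, Design=Mon

Checking: Design(Mon) before Review(Tue); Design(Mon) before Integrate(Tue); Design(Mon) before Launch(Wed); Integrate=Tue in [Mon,Wed]; max 2 per day (cap 2).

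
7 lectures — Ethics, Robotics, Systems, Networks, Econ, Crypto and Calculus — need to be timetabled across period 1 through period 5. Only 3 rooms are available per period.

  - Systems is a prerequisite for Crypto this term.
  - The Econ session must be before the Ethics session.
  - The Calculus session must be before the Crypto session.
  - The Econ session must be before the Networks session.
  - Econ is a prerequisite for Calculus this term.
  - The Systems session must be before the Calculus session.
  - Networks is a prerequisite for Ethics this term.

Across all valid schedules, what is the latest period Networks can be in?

period 4

Precedence pushes Networks to at least period 2; downstream work caps Networks at period 4.
Networks at period 4 is achievable: Networks -> period 4; Ethics -> period 5; Crypto -> period 3; Econ -> period 1; Systems -> period 1; Robotics -> period 1; Calculus -> period 2.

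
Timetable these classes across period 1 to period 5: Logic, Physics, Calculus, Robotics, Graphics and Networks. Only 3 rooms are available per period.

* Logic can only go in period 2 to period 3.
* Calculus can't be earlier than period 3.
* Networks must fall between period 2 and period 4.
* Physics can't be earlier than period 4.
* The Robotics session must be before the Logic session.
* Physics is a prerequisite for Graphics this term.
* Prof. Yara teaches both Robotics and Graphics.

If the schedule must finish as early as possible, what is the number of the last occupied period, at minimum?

The precedence chain requires at least 2 distinct periods.
With at most 3 per period and 6 classes, at least 2 periods are needed.
Propagating the time windows through the other constraints, Graphics can't land before period 5, so the schedule must run through at least period 5.
5 works (last occupied period: period 5): for example Networks=period 2, Graphics=period 5, Robotics=period 1, Calculus=period 3, Physics=period 4, Logic=period 2.

5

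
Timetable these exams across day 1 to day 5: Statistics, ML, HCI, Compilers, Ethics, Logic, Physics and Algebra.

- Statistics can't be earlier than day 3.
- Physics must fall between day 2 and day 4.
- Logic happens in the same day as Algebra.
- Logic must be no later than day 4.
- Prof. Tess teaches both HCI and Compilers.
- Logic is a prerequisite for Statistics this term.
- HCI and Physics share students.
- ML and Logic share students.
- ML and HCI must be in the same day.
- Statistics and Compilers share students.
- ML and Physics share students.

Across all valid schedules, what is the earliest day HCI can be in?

day 1

HCI at day 1 is achievable: Compilers -> day 2, ML -> day 1, Algebra -> day 2, Ethics -> day 1, Statistics -> day 3, Physics -> day 2, Logic -> day 2, HCI -> day 1.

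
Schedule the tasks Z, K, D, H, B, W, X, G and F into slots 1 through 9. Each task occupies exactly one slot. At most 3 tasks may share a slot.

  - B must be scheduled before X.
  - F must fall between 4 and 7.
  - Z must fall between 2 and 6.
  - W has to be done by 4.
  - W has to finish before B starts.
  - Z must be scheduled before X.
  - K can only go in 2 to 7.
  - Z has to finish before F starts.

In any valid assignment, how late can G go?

9

G at 9 is achievable: K -> 2; B -> 2; X -> 3; H -> 1; W -> 1; G -> 9; D -> 1; F -> 4; Z -> 2.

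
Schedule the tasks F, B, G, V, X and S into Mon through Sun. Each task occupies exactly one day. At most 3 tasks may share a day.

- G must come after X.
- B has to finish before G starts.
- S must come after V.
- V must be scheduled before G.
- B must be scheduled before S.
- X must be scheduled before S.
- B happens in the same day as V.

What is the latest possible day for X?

Downstream work caps X at Sat.
X at Sat is achievable: V=Mon; F=Mon; X=Sat; S=Sun; G=Sun; B=Mon.

Sat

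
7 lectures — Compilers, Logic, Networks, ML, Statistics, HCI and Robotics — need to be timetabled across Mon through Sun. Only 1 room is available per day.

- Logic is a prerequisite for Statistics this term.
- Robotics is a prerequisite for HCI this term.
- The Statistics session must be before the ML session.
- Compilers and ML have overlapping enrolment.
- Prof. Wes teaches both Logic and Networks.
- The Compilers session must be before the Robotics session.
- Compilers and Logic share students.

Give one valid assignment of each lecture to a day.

Compilers in Wed; ML in Fri; Robotics in Thu; HCI in Sat; Logic in Mon; Networks in Sun; Statistics in Tue

Checking: Compilers(Wed) before Robotics(Thu); Robotics(Thu) before HCI(Sat); Logic(Mon) before Statistics(Tue); Statistics(Tue) before ML(Fri); Compilers(Wed) != ML(Fri); Compilers(Wed) != Logic(Mon); Logic(Mon) != Networks(Sun); max 1 per day (cap 1).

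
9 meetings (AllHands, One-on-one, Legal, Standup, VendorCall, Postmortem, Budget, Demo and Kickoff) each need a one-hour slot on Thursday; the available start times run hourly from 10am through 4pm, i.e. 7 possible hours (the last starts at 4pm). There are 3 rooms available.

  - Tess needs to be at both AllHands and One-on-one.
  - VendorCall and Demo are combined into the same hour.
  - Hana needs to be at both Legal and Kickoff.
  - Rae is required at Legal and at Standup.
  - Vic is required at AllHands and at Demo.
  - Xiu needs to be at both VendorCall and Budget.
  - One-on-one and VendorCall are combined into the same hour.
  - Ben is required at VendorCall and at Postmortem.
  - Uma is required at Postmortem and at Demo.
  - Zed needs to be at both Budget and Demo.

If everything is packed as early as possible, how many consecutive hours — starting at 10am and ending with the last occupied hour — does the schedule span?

3 hours

With at most 3 per hour and 9 meetings, at least 3 hours are needed.
3 works (last occupied hour: 12pm): for example Demo -> 11am; One-on-one -> 11am; AllHands -> 10am; Standup -> 12pm; Kickoff -> 12pm; Budget -> 12pm; Legal -> 10am; Postmortem -> 10am; VendorCall -> 11am.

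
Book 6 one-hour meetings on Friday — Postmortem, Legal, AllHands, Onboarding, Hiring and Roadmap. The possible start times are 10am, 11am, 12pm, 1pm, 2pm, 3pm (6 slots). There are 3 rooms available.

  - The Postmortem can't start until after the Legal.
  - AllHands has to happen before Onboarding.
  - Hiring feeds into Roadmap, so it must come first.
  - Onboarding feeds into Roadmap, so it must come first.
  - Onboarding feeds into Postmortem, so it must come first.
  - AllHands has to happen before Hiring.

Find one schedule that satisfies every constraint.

Hiring -> 11am, AllHands -> 10am, Roadmap -> 12pm, Legal -> 10am, Postmortem -> 12pm, Onboarding -> 11am

Checking: Onboarding(11am) before Roadmap(12pm); AllHands(10am) before Onboarding(11am); Legal(10am) before Postmortem(12pm); Hiring(11am) before Roadmap(12pm); AllHands(10am) before Hiring(11am); Onboarding(11am) before Postmortem(12pm); max 2 per slot (cap 3).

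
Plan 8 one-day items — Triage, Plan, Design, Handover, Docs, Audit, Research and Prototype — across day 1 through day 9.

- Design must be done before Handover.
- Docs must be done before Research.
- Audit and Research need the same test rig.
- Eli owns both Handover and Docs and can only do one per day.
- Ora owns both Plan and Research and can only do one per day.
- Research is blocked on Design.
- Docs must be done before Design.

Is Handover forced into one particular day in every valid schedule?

Handover can be day 3 (e.g. Design in day 2; Triage in day 1; Plan in day 1; Handover in day 3; Audit in day 1; Docs in day 1; Research in day 3; Prototype in day 1) or day 4 (e.g. Triage=day 1, Audit=day 1, Handover=day 4, Design=day 2, Plan=day 1, Prototype=day 1, Research=day 3, Docs=day 1).

No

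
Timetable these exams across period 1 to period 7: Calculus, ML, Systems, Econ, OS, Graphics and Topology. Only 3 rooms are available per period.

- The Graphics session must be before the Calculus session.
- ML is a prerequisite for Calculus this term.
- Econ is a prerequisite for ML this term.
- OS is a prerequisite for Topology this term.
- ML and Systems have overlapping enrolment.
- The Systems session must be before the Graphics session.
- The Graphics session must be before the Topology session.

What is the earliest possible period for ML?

period 2

Precedence pushes ML to at least period 2; downstream work caps ML at period 6.
ML at period 2 is achievable: Econ -> period 1, OS -> period 1, Calculus -> period 3, Topology -> period 3, Systems -> period 1, Graphics -> period 2, ML -> period 2.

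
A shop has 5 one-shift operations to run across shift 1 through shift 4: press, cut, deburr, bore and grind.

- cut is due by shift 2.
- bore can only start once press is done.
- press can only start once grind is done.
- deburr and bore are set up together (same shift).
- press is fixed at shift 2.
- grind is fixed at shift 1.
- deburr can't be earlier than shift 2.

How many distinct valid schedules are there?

4

Enumerating: grind in shift 1; cut in shift 1; deburr in shift 3; press in shift 2; bore in shift 3 | cut=shift 1; grind=shift 1; press=shift 2; deburr=shift 4; bore=shift 4 | press=shift 2; cut=shift 2; deburr=shift 3; bore=shift 3; grind=shift 1 | bore in shift 4; grind in shift 1; cut in shift 2; deburr in shift 4; press in shift 2.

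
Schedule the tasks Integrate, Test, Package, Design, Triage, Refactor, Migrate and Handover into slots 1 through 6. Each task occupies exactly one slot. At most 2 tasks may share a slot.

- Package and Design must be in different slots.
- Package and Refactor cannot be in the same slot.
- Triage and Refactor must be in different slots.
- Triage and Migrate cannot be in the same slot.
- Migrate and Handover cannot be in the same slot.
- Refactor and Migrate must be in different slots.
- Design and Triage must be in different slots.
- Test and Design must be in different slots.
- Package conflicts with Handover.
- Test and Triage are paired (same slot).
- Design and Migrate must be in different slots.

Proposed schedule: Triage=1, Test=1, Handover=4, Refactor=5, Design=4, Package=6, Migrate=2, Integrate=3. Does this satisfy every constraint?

Triage and Refactor must be in different slots — holds.
Package and Design must be in different slots — holds.
Package conflicts with Handover — holds.
Design and Migrate must be in different slots — holds.
Refactor and Migrate must be in different slots — holds.
Test and Design must be in different slots — holds.
Triage and Migrate cannot be in the same slot — holds.
Test and Triage are paired (same slot) — holds.
Package and Refactor cannot be in the same slot — holds.
Design and Triage must be in different slots — holds.
At most 2 tasks may share a slot — holds.
Migrate and Handover cannot be in the same slot — holds.

Yes, all constraints hold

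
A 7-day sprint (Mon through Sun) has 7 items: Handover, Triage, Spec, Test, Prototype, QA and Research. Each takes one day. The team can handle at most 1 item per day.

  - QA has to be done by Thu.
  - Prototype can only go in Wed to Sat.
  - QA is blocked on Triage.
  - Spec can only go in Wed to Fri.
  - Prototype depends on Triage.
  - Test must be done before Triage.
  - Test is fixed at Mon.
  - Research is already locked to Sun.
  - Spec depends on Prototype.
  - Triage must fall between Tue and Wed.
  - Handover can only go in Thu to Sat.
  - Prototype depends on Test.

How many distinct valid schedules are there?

2

Enumerating: QA in Thu; Test in Mon; Spec in Fri; Handover in Sat; Prototype in Wed; Research in Sun; Triage in Tue | Test=Mon; QA=Wed; Spec=Fri; Triage=Tue; Prototype=Thu; Handover=Sat; Research=Sun.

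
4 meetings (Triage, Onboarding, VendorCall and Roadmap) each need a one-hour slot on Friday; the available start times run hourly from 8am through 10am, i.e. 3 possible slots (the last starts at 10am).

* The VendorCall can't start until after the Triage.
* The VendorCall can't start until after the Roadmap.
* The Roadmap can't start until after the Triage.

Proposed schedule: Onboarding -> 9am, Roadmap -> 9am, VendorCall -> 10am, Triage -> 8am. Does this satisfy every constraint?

Valid

The VendorCall can't start until after the Roadmap — holds.
The Roadmap can't start until after the Triage — holds.
The VendorCall can't start until after the Triage — holds.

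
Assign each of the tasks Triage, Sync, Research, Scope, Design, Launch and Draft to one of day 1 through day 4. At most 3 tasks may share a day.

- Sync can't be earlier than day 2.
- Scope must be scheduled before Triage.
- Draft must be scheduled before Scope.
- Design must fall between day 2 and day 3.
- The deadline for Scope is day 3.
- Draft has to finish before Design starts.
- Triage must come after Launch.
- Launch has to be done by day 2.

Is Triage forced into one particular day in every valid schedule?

Triage can be day 3 (e.g. Sync -> day 2; Scope -> day 2; Triage -> day 3; Design -> day 2; Draft -> day 1; Research -> day 1; Launch -> day 1) or day 4 (e.g. Launch in day 1; Research in day 1; Design in day 2; Draft in day 1; Scope in day 2; Sync in day 2; Triage in day 4).

No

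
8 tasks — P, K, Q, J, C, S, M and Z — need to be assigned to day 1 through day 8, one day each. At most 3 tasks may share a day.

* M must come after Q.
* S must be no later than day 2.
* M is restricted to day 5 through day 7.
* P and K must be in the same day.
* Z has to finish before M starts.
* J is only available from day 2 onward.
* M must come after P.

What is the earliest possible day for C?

C at day 1 is achievable: S -> day 1; J -> day 2; Z -> day 3; K -> day 2; Q -> day 1; P -> day 2; C -> day 1; M -> day 5.

day 1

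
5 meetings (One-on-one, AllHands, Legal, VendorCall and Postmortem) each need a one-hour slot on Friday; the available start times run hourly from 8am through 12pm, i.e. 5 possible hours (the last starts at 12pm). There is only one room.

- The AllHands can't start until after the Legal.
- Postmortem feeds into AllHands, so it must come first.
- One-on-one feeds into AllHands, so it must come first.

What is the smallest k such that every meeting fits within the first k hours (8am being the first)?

5 hours

The precedence chain requires at least 2 distinct hours.
With at most 1 per hour and 5 meetings, at least 5 hours are needed.
5 works (last occupied hour: 12pm): for example Legal -> 9am; Postmortem -> 10am; One-on-one -> 8am; AllHands -> 11am; VendorCall -> 12pm.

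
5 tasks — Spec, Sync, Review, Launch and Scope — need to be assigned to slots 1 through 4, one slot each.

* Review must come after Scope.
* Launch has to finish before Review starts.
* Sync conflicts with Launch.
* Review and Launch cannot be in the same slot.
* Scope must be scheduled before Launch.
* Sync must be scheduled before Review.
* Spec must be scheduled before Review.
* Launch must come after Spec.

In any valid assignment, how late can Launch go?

3

Precedence pushes Launch to at least 2; downstream work caps Launch at 3.
Launch at 3 is achievable: Review in 4, Sync in 1, Launch in 3, Spec in 1, Scope in 1.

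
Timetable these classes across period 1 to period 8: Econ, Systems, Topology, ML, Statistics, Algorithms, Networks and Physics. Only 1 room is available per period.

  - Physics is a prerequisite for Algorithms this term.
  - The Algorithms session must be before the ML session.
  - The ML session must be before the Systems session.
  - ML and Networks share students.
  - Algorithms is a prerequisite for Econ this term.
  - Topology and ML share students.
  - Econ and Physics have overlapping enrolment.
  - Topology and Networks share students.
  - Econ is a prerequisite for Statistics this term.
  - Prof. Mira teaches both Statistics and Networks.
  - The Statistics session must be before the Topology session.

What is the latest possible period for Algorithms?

Precedence pushes Algorithms to at least period 2; downstream work caps Algorithms at period 5.
Algorithms at period 3 is achievable: Econ=period 4; Statistics=period 6; Algorithms=period 3; Physics=period 1; Networks=period 2; Systems=period 7; ML=period 5; Topology=period 8.
Nothing later works — the conflict and capacity constraints rule out every period after period 3.

period 3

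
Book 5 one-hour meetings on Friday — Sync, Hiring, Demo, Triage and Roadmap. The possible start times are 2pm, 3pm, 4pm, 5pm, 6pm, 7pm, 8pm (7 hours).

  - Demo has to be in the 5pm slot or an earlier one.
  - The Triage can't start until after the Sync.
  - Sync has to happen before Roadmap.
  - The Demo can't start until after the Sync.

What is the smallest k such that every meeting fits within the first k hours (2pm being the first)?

The precedence chain requires at least 2 distinct hours.
2 works (last occupied hour: 3pm): for example Sync=2pm; Roadmap=3pm; Triage=3pm; Hiring=2pm; Demo=3pm.

2 hours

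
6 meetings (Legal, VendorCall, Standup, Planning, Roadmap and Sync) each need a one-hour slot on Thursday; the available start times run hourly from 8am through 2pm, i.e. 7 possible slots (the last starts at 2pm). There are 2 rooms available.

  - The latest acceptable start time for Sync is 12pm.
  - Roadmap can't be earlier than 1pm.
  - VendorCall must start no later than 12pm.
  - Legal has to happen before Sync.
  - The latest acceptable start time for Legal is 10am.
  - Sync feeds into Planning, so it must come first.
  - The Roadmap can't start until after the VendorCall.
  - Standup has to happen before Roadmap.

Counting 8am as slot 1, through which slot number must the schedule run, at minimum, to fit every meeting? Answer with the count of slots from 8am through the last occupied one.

6 slots

The precedence chain requires at least 3 distinct slots.
With at most 2 per slot and 6 meetings, at least 3 slots are needed.
Roadmap can't be placed before 1pm — that is slot 6 counting from 8am — so the schedule must run through at least 6 slots.
6 works (last occupied slot: 1pm): for example VendorCall -> 8am, Planning -> 10am, Legal -> 8am, Roadmap -> 1pm, Standup -> 9am, Sync -> 9am.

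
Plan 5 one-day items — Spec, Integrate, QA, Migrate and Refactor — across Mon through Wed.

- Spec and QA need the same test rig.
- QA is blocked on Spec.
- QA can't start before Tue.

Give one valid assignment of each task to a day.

Spec -> Mon, Integrate -> Mon, QA -> Tue, Refactor -> Mon, Migrate -> Mon

Checking: Spec(Mon) before QA(Tue); Spec(Mon) != QA(Tue); QA=Tue in [Tue,Wed].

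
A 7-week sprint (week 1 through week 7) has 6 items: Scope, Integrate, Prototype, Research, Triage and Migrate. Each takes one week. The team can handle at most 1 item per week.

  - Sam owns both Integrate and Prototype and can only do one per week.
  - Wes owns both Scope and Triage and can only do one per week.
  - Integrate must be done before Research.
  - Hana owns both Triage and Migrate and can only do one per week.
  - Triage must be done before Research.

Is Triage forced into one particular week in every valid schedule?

No

Triage can be week 1 (e.g. Research in week 3, Triage in week 1, Migrate in week 6, Prototype in week 5, Scope in week 4, Integrate in week 2) or week 2 (e.g. Migrate in week 6, Scope in week 4, Triage in week 2, Research in week 3, Prototype in week 5, Integrate in week 1).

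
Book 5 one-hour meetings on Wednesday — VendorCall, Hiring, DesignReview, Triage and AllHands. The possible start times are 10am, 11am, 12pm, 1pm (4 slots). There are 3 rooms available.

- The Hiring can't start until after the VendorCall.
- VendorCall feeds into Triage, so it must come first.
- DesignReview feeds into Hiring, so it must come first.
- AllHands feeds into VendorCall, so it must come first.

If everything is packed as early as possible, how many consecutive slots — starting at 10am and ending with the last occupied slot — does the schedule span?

3 slots

The precedence chain requires at least 3 distinct slots.
With at most 3 per slot and 5 meetings, at least 2 slots are needed.
3 works (last occupied slot: 12pm): for example AllHands=10am, Triage=12pm, DesignReview=10am, Hiring=12pm, VendorCall=11am.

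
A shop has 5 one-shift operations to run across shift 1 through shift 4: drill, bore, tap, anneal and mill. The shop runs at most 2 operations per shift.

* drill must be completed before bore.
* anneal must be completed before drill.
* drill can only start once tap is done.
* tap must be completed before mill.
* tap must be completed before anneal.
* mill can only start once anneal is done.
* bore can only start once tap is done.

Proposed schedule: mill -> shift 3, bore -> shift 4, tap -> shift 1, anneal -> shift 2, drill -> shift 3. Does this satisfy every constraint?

anneal must be completed before drill — holds.
tap must be completed before mill — holds.
mill can only start once anneal is done — holds.
tap must be completed before anneal — holds.
drill must be completed before bore — holds.
drill can only start once tap is done — holds.
bore can only start once tap is done — holds.
The shop runs at most 2 operations per shift — holds.

Yes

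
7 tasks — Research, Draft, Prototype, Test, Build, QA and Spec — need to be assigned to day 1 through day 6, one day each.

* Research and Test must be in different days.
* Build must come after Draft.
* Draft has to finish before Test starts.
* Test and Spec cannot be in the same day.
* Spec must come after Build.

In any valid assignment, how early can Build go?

Precedence pushes Build to at least day 2; downstream work caps Build at day 5.
Build at day 2 is achievable: Research=day 1; Prototype=day 1; Test=day 2; Build=day 2; Draft=day 1; QA=day 1; Spec=day 3.

day 2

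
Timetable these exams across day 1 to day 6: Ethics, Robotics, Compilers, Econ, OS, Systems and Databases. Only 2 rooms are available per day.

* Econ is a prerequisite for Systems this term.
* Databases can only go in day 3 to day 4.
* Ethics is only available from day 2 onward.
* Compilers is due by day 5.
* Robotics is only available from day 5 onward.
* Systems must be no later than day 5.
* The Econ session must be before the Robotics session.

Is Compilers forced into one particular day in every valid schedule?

No

Compilers can be day 1 (e.g. Compilers in day 1; OS in day 3; Systems in day 2; Ethics in day 2; Robotics in day 5; Databases in day 3; Econ in day 1) or day 2 (e.g. Systems -> day 2, Databases -> day 3, OS -> day 1, Econ -> day 1, Ethics -> day 3, Robotics -> day 5, Compilers -> day 2).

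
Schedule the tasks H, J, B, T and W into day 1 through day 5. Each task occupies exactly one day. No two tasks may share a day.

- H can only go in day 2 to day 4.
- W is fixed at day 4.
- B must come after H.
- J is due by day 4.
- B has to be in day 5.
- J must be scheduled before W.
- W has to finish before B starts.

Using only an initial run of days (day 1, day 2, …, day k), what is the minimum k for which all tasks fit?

The precedence chain requires at least 3 distinct days.
With at most 1 per day and 5 tasks, at least 5 days are needed.
B can't be placed before day 5, so the schedule must run through at least day 5.
5 works (last occupied day: day 5): for example T in day 3; J in day 1; B in day 5; H in day 2; W in day 4.

5 days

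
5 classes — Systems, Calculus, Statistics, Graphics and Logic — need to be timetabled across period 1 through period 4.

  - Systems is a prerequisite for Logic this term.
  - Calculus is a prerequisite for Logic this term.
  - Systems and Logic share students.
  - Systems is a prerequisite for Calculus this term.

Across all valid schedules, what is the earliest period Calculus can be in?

Precedence pushes Calculus to at least period 2; downstream work caps Calculus at period 3.
Calculus at period 2 is achievable: Logic -> period 3; Graphics -> period 1; Systems -> period 1; Calculus -> period 2; Statistics -> period 1.

period 2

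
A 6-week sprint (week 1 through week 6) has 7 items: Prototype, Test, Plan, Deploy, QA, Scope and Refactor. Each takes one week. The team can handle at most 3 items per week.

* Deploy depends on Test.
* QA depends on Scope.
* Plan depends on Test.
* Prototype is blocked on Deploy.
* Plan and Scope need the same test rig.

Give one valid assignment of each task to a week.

Deploy=week 2, Prototype=week 3, Refactor=week 1, Plan=week 2, QA=week 2, Test=week 1, Scope=week 1

Checking: Test(week 1) before Plan(week 2); Test(week 1) before Deploy(week 2); Deploy(week 2) before Prototype(week 3); Scope(week 1) before QA(week 2); Plan(week 2) != Scope(week 1); max 3 per week (cap 3).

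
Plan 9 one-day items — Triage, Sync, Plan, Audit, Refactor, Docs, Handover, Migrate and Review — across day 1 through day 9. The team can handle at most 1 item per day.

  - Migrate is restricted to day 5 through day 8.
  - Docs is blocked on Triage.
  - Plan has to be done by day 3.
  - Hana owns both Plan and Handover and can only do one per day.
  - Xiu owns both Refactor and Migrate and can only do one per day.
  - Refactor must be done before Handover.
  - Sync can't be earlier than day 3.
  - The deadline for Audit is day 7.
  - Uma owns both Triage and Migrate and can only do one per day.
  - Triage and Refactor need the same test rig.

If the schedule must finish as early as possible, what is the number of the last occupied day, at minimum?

The precedence chain requires at least 2 distinct days.
With at most 1 per day and 9 work items, at least 9 days are needed.
Migrate can't be placed before day 5, so the schedule must run through at least day 5.
9 works (last occupied day: day 9): for example Sync in day 3; Docs in day 7; Plan in day 1; Handover in day 8; Review in day 9; Migrate in day 5; Triage in day 4; Refactor in day 6; Audit in day 2.

day 9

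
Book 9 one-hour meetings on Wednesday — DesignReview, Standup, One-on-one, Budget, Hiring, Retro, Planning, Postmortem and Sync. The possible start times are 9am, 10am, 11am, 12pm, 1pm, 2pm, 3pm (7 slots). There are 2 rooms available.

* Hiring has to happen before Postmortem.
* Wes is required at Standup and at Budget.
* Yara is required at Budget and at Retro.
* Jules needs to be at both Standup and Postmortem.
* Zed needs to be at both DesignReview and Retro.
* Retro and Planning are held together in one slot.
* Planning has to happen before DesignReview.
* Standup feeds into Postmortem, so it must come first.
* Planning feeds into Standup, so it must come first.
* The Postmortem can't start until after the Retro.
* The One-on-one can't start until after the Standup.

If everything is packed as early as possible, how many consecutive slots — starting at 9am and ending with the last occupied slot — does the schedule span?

5 slots

The precedence chain requires at least 3 distinct slots.
With at most 2 per slot and 9 meetings, at least 5 slots are needed.
5 works (last occupied slot: 1pm): for example Standup=10am; One-on-one=12pm; DesignReview=11am; Retro=9am; Sync=1pm; Hiring=10am; Budget=12pm; Planning=9am; Postmortem=11am.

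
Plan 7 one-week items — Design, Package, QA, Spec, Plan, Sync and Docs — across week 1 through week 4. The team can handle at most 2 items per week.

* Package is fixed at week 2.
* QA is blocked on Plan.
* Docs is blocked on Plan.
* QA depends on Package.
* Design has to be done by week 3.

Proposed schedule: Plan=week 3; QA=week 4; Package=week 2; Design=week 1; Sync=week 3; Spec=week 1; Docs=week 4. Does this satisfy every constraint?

Design has to be done by week 3 — holds.
The team can handle at most 2 items per week — holds.
Package is fixed at week 2 — holds.
Docs is blocked on Plan — holds.
QA is blocked on Plan — holds.
QA depends on Package — holds.

Valid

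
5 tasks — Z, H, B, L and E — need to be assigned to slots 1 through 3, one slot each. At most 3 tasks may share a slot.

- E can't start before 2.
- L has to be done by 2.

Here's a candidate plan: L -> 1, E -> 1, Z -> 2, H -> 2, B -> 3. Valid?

No. E can't start before 2 is not satisfied.

E can't start before 2 — violated.
L has to be done by 2 — holds.
At most 3 tasks may share a slot — holds.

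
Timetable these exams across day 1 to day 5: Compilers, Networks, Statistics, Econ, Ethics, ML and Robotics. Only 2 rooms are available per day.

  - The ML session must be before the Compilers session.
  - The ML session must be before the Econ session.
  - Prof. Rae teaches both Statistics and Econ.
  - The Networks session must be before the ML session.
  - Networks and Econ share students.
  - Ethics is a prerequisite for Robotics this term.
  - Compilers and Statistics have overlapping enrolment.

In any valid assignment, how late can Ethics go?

Downstream work caps Ethics at day 4.
Ethics at day 4 is achievable: Ethics -> day 4; Econ -> day 3; Compilers -> day 3; ML -> day 2; Robotics -> day 5; Statistics -> day 1; Networks -> day 1.

day 4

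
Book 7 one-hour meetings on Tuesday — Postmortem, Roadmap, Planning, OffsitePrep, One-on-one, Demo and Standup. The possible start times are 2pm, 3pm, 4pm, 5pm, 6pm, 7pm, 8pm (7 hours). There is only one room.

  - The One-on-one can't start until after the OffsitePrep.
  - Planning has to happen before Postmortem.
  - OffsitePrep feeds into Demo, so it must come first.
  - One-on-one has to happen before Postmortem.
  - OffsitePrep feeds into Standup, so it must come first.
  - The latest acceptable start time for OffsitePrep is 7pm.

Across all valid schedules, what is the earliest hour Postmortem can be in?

Precedence pushes Postmortem to at least 4pm.
Postmortem at 5pm is achievable: Roadmap in 8pm, Postmortem in 5pm, OffsitePrep in 2pm, Demo in 6pm, One-on-one in 3pm, Standup in 7pm, Planning in 4pm.
Nothing earlier works — the capacity limit rule out every hour before 5pm.

5pm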